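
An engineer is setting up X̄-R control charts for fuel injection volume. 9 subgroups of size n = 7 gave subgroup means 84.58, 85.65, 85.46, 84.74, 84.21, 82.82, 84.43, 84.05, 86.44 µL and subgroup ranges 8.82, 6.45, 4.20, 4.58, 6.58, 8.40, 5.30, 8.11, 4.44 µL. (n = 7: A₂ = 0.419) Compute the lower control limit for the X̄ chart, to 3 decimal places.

X̄̄ = (84.58 + 85.65 + 85.46 + 84.74 + 84.21 + 82.82 + 84.43 + 84.05 + 86.44) / 9 = 762.3800 / 9 = 84.7089
R̄ = (8.82 + 6.45 + 4.20 + 4.58 + 6.58 + 8.40 + 5.30 + 8.11 + 4.44) / 9 = 56.8800 / 9 = 6.3200
LCL = X̄̄ − A₂·R̄ = 84.7089 − 0.419 × 6.3200 = 82.0608

82.061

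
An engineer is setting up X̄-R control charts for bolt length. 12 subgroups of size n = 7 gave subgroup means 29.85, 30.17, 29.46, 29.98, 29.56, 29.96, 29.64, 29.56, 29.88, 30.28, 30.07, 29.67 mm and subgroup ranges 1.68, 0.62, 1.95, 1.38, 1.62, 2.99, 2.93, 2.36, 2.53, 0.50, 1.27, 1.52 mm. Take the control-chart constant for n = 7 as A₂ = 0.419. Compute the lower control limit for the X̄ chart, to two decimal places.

29.09

X̄̄ = (29.85 + 30.17 + 29.46 + 29.98 + 29.56 + 29.96 + 29.64 + 29.56 + 29.88 + 30.28 + 30.07 + 29.67) / 12 = 358.0800 / 12 = 29.8400
R̄ = (1.68 + 0.62 + 1.95 + 1.38 + 1.62 + 2.99 + 2.93 + 2.36 + 2.53 + 0.50 + 1.27 + 1.52) / 12 = 21.3500 / 12 = 1.7792
LCL = X̄̄ − A₂·R̄ = 29.8400 − 0.419 × 1.7792 = 29.0945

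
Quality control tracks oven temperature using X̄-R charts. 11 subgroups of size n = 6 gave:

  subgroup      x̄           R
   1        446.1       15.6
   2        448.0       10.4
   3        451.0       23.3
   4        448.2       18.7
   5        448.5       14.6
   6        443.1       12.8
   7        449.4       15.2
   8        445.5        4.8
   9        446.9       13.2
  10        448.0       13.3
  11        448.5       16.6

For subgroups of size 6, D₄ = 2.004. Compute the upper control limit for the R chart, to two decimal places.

R̄ = (15.6 + 10.4 + 23.3 + 18.7 + 14.6 + 12.8 + 15.2 + 4.8 + 13.2 + 13.3 + 16.6) / 11 = 158.5000 / 11 = 14.4091
UCL_R = D₄·R̄ = 2.004 × 14.4091 = 28.8758

28.88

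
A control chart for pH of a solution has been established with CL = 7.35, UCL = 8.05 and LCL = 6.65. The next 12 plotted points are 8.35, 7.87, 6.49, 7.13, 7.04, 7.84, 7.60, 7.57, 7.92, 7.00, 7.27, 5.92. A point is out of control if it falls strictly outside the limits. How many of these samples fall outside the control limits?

3

Compare each point to [6.65, 8.05]: sample 1 = 8.35 > UCL; sample 3 = 6.49 < LCL; sample 12 = 5.92 < LCL.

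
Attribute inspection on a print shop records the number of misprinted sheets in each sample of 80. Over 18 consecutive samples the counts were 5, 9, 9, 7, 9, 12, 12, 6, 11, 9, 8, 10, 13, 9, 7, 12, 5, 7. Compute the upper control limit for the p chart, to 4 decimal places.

p̄ = Σdᵢ / (k·n) = 160 / (18 × 80) = 0.11111
UCL = p̄ + 3·√(p̄(1−p̄)/n) = 0.11111 + 3 × √(0.11111×0.88889/80) = 0.11111 + 3 × 0.03514 = 0.21652

0.2165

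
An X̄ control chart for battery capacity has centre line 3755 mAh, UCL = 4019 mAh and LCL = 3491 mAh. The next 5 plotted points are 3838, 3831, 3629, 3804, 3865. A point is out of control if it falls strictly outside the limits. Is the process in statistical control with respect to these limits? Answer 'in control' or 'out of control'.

All 5 points lie within [3491, 4019].

in control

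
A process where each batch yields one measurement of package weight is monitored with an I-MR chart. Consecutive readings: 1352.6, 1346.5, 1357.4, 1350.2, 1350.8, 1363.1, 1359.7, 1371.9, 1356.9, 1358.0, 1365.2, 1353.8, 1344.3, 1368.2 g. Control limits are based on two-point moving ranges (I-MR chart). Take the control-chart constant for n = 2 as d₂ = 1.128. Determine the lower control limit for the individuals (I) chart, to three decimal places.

X̄ = (1352.6 + 1346.5 + 1357.4 + 1350.2 + 1350.8 + 1363.1 + 1359.7 + 1371.9 + 1356.9 + 1358.0 + 1365.2 + 1353.8 + 1344.3 + 1368.2) / 14 = 1357.0429
Moving ranges: 6.1, 10.9, 7.2, 0.6, 12.3, 3.4, 12.2, 15.0, 1.1, 7.2, 11.4, 9.5, 23.9; M̄R̄ = 120.8000 / 13 = 9.2923
LCL = X̄ − 3·M̄R̄/d₂ = 1357.0429 − 3 × 9.2923 / 1.128 = 1332.3293

1332.329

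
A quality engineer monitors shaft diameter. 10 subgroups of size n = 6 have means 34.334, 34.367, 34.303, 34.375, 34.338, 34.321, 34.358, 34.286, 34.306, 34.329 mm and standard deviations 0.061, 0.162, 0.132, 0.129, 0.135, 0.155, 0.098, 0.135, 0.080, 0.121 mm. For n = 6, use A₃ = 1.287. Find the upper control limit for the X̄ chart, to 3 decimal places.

X̄̄ = (34.334 + 34.367 + 34.303 + 34.375 + 34.338 + 34.321 + 34.358 + 34.286 + 34.306 + 34.329) / 10 = 34.3317
s̄ = (0.061 + 0.162 + 0.132 + 0.129 + 0.135 + 0.155 + 0.098 + 0.135 + 0.080 + 0.121) / 10 = 0.1208
UCL = X̄̄ + A₃·s̄ = 34.3317 + 1.287 × 0.1208 = 34.4872

34.487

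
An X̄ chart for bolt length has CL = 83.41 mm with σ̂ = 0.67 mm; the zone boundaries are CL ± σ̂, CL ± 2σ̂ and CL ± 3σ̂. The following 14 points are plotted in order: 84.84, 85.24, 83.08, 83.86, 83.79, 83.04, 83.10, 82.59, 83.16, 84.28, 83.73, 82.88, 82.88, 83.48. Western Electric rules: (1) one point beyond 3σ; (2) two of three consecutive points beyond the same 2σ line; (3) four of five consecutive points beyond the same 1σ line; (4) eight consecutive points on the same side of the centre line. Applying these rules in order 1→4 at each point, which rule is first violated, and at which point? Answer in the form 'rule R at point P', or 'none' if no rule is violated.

Zone of each point (C = within 1σ̂, B = 1σ̂–2σ̂, A = 2σ̂–3σ̂, * = beyond 3σ̂; sign = side of CL): 1:+A, 2:+A, 3:-C, 4:+C, 5:+C, 6:-C, 7:-C, 8:-B, 9:-C, 10:+B, 11:+C, 12:-C, 13:-C, 14:+C
Rule 2 (two of three consecutive points beyond the same 2σ limit) is satisfied at point 2.

rule 2 at point 2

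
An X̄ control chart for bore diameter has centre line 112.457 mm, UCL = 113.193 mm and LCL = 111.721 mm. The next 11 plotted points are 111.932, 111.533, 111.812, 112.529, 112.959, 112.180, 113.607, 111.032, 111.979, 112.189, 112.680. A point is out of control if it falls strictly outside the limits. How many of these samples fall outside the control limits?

3

Compare each point to [111.721, 113.193]: sample 2 = 111.533 < LCL; sample 7 = 113.607 > UCL; sample 8 = 111.032 < LCL.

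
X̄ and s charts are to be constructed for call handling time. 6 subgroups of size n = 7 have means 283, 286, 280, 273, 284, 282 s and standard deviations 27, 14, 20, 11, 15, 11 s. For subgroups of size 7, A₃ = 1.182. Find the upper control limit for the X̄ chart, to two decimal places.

X̄̄ = (283 + 286 + 280 + 273 + 284 + 282) / 6 = 281.3333
s̄ = (27 + 14 + 20 + 11 + 15 + 11) / 6 = 16.3333
UCL = X̄̄ + A₃·s̄ = 281.3333 + 1.182 × 16.3333 = 300.6393

300.64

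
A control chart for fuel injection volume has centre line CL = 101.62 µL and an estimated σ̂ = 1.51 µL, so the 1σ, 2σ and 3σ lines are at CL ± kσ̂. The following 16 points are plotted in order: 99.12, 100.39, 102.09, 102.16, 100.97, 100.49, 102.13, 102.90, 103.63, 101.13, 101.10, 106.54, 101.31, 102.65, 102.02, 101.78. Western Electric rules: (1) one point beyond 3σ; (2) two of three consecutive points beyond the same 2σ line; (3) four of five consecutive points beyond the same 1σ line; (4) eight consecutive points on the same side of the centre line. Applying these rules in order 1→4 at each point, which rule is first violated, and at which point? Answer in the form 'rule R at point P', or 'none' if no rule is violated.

rule 1 at point 12

Zone of each point (C = within 1σ̂, B = 1σ̂–2σ̂, A = 2σ̂–3σ̂, * = beyond 3σ̂; sign = side of CL): 1:-B, 2:-C, 3:+C, 4:+C, 5:-C, 6:-C, 7:+C, 8:+C, 9:+B, 10:-C, 11:-C, 12:+*, 13:-C, 14:+C, 15:+C, 16:+C
Rule 1 (one point beyond the 3σ limits) is satisfied at point 12.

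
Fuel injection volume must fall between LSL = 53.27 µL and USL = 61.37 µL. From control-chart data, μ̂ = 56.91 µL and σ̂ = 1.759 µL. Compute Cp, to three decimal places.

Cp = (USL − LSL) / (6σ̂) = (61.37 − 53.27) / (6 × 1.759) = 8.1000 / 10.5540 = 0.7675

0.767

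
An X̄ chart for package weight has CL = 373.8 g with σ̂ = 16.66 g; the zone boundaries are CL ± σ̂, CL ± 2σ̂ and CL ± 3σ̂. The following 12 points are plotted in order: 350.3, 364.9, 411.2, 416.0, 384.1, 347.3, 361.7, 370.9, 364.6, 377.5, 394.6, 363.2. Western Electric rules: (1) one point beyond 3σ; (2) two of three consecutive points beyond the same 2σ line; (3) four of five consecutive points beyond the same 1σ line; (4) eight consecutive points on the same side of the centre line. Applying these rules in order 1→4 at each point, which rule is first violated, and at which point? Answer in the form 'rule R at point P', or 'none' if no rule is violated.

rule 2 at point 4

Zone of each point (C = within 1σ̂, B = 1σ̂–2σ̂, A = 2σ̂–3σ̂, * = beyond 3σ̂; sign = side of CL): 1:-B, 2:-C, 3:+A, 4:+A, 5:+C, 6:-B, 7:-C, 8:-C, 9:-C, 10:+C, 11:+B, 12:-C
Rule 2 (two of three consecutive points beyond the same 2σ limit) is satisfied at point 4.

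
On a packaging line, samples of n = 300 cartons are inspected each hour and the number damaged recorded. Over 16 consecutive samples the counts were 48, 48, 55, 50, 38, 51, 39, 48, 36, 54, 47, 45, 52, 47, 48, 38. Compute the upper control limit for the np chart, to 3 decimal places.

p̄ = Σdᵢ / (k·n) = 744 / (16 × 300) = 0.15500
UCL = np̄ + 3·√(np̄(1−p̄)) = 46.5000 + 3 × √(46.5000×0.84500) = 46.5000 + 3 × 6.2684 = 65.3051

65.305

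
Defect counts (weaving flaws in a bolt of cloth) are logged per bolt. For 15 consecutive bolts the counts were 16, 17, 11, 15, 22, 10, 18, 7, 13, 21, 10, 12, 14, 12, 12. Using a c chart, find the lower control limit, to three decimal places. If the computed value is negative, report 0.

2.775

c̄ = (16 + 17 + 11 + 15 + 22 + 10 + 18 + 7 + 13 + 21 + 10 + 12 + 14 + 12 + 12) / 15 = 210 / 15 = 14.0000
LCL = c̄ − 3√c̄ = 14.0000 − 3 × 3.7417 = 2.7750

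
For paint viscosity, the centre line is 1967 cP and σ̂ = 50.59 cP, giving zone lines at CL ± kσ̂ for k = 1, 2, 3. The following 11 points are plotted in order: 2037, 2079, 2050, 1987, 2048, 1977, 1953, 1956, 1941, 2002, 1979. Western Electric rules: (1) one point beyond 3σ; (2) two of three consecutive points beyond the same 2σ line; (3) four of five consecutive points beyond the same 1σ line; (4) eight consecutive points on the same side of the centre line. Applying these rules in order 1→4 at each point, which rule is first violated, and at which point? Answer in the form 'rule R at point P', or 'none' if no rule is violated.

Zone of each point (C = within 1σ̂, B = 1σ̂–2σ̂, A = 2σ̂–3σ̂, * = beyond 3σ̂; sign = side of CL): 1:+B, 2:+A, 3:+B, 4:+C, 5:+B, 6:+C, 7:-C, 8:-C, 9:-C, 10:+C, 11:+C
Rule 3 (four of five consecutive points beyond the same 1σ limit) is satisfied at point 5.

rule 3 at point 5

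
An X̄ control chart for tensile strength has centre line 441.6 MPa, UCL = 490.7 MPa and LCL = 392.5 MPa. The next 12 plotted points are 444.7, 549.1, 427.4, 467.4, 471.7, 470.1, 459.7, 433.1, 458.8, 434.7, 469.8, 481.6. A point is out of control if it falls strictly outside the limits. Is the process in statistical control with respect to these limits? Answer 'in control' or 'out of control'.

out of control

Compare each point to [392.5, 490.7]: sample 2 = 549.1 > UCL.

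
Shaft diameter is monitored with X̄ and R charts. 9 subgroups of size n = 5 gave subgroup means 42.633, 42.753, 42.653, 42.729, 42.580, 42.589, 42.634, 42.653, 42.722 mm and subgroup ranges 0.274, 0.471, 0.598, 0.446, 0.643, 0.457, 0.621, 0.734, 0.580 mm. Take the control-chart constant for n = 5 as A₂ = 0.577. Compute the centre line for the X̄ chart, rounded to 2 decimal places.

42.66

X̄̄ = (42.633 + 42.753 + 42.653 + 42.729 + 42.580 + 42.589 + 42.634 + 42.653 + 42.722) / 9 = 383.9460 / 9 = 42.6607
CL = X̄̄ = 42.6607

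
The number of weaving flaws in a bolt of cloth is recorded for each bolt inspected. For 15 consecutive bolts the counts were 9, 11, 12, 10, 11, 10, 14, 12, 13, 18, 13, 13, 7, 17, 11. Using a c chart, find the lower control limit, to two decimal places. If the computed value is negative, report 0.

c̄ = (9 + 11 + 12 + 10 + 11 + 10 + 14 + 12 + 13 + 18 + 13 + 13 + 7 + 17 + 11) / 15 = 181 / 15 = 12.0667
LCL = c̄ − 3√c̄ = 12.0667 − 3 × 3.4737 = 1.6455

1.65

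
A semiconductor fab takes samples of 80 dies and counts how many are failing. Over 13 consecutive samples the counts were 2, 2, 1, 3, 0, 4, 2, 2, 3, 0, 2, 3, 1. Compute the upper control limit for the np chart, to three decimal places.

p̄ = Σdᵢ / (k·n) = 25 / (13 × 80) = 0.02404
UCL = np̄ + 3·√(np̄(1−p̄)) = 1.9231 + 3 × √(1.9231×0.97596) = 1.9231 + 3 × 1.3700 = 6.0330

6.033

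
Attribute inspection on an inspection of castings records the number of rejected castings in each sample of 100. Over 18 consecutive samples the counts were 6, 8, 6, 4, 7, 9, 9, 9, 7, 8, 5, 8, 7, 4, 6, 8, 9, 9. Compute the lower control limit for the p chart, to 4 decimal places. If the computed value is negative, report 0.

p̄ = Σdᵢ / (k·n) = 129 / (18 × 100) = 0.07167
LCL = p̄ − 3·√(p̄(1−p̄)/n) = 0.07167 − 3 × 0.02579 = -0.00571 → 0 (negative, so LCL = 0)

0.0000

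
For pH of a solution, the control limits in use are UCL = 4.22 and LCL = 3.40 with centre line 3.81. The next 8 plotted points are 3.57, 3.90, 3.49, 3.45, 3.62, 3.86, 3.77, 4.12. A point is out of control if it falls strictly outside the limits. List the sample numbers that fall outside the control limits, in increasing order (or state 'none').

none

All 8 points lie within [3.40, 4.22].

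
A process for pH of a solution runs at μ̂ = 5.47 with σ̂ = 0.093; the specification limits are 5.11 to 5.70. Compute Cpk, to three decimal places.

0.824

Cpu = (USL − μ̂) / (3σ̂) = (5.70 − 5.47) / (3 × 0.093) = 0.8244; Cpl = (μ̂ − LSL) / (3σ̂) = (5.47 − 5.11) / (3 × 0.093) = 1.2903; Cpk = min(Cpu, Cpl) = 0.8244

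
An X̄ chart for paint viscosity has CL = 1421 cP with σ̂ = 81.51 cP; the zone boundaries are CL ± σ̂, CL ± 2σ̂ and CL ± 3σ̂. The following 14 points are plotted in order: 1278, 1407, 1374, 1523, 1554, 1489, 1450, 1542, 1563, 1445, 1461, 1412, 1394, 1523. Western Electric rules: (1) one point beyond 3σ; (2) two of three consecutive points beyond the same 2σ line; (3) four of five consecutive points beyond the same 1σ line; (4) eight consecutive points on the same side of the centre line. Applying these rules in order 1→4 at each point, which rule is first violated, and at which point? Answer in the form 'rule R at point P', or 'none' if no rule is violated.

rule 4 at point 11

Zone of each point (C = within 1σ̂, B = 1σ̂–2σ̂, A = 2σ̂–3σ̂, * = beyond 3σ̂; sign = side of CL): 1:-B, 2:-C, 3:-C, 4:+B, 5:+B, 6:+C, 7:+C, 8:+B, 9:+B, 10:+C, 11:+C, 12:-C, 13:-C, 14:+B
Rule 4 (eight consecutive points on the same side of the centre line) is satisfied at point 11.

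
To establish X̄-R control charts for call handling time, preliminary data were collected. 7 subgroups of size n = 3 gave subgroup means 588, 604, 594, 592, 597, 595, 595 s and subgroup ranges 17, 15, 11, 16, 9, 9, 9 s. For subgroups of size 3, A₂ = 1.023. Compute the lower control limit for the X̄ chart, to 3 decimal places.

X̄̄ = (588 + 604 + 594 + 592 + 597 + 595 + 595) / 7 = 4165.0000 / 7 = 595.0000
R̄ = (17 + 15 + 11 + 16 + 9 + 9 + 9) / 7 = 86.0000 / 7 = 12.2857
LCL = X̄̄ − A₂·R̄ = 595.0000 − 1.023 × 12.2857 = 582.4317

582.432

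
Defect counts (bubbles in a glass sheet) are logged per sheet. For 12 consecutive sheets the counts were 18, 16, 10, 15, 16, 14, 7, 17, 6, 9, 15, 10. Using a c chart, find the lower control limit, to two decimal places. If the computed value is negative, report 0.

2.04

c̄ = (18 + 16 + 10 + 15 + 16 + 14 + 7 + 17 + 6 + 9 + 15 + 10) / 12 = 153 / 12 = 12.7500
LCL = c̄ − 3√c̄ = 12.7500 − 3 × 3.5707 = 2.0379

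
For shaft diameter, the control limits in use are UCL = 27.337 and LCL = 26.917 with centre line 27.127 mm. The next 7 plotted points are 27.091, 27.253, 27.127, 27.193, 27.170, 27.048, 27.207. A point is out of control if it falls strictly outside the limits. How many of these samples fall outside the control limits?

All 7 points lie within [26.917, 27.337].

0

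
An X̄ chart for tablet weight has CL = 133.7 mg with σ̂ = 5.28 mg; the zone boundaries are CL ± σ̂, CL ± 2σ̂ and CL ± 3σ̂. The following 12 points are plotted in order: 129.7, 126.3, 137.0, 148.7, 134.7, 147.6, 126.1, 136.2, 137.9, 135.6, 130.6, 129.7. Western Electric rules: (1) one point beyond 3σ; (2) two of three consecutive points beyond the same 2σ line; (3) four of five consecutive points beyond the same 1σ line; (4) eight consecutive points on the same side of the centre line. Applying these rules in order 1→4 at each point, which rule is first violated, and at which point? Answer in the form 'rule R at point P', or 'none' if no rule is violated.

Zone of each point (C = within 1σ̂, B = 1σ̂–2σ̂, A = 2σ̂–3σ̂, * = beyond 3σ̂; sign = side of CL): 1:-C, 2:-B, 3:+C, 4:+A, 5:+C, 6:+A, 7:-B, 8:+C, 9:+C, 10:+C, 11:-C, 12:-C
Rule 2 (two of three consecutive points beyond the same 2σ limit) is satisfied at point 6.

rule 2 at point 6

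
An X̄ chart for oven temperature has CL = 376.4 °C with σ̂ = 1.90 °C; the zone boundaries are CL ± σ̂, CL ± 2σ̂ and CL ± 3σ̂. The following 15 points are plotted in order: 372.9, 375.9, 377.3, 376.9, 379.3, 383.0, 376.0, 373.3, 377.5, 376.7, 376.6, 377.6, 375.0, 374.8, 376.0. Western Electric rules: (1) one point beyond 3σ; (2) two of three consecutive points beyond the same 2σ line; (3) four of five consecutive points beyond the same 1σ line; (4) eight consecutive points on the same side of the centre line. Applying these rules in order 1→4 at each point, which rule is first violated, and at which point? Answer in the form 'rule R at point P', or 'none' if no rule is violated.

rule 1 at point 6

Zone of each point (C = within 1σ̂, B = 1σ̂–2σ̂, A = 2σ̂–3σ̂, * = beyond 3σ̂; sign = side of CL): 1:-B, 2:-C, 3:+C, 4:+C, 5:+B, 6:+*, 7:-C, 8:-B, 9:+C, 10:+C, 11:+C, 12:+C, 13:-C, 14:-C, 15:-C
Rule 1 (one point beyond the 3σ limits) is satisfied at point 6.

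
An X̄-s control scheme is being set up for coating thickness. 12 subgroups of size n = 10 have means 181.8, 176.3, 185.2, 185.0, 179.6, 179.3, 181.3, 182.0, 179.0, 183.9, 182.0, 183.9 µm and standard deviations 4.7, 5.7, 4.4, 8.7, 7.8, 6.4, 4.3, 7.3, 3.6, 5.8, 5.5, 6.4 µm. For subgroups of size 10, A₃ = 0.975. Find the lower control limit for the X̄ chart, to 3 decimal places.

X̄̄ = (181.8 + 176.3 + 185.2 + 185.0 + 179.6 + 179.3 + 181.3 + 182.0 + 179.0 + 183.9 + 182.0 + 183.9) / 12 = 181.6083
s̄ = (4.7 + 5.7 + 4.4 + 8.7 + 7.8 + 6.4 + 4.3 + 7.3 + 3.6 + 5.8 + 5.5 + 6.4) / 12 = 5.8833
LCL = X̄̄ − A₃·s̄ = 181.6083 − 0.975 × 5.8833 = 175.8721

175.872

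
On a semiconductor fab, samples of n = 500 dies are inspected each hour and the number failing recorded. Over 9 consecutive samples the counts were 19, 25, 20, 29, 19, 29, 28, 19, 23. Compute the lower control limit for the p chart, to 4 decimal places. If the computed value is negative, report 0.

p̄ = Σdᵢ / (k·n) = 211 / (9 × 500) = 0.04689
LCL = p̄ − 3·√(p̄(1−p̄)/n) = 0.04689 − 3 × 0.00945 = 0.01853

0.0185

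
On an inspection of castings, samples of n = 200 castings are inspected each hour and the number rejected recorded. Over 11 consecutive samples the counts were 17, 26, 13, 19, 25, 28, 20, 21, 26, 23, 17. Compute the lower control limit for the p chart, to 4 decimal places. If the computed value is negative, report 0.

p̄ = Σdᵢ / (k·n) = 235 / (11 × 200) = 0.10682
LCL = p̄ − 3·√(p̄(1−p̄)/n) = 0.10682 − 3 × 0.02184 = 0.04129

0.0413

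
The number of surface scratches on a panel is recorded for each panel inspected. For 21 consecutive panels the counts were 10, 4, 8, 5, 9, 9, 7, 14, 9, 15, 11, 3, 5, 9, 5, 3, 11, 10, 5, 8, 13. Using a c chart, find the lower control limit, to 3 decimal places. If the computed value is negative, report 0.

c̄ = (10 + 4 + 8 + 5 + 9 + 9 + 7 + 14 + 9 + 15 + 11 + 3 + 5 + 9 + 5 + 3 + 11 + 10 + 5 + 8 + 13) / 21 = 173 / 21 = 8.2381
LCL = c̄ − 3√c̄ = 8.2381 − 3 × 2.8702 = -0.3725 → 0 (cannot be negative)

0.000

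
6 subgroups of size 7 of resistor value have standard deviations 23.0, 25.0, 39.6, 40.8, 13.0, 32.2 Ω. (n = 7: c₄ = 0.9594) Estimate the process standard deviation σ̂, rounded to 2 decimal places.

s̄ = (23.0 + 25.0 + 39.6 + 40.8 + 13.0 + 32.2) / 6 = 28.9333
σ̂ = s̄ / c₄ = 28.9333 / 0.9594 = 30.1577

30.16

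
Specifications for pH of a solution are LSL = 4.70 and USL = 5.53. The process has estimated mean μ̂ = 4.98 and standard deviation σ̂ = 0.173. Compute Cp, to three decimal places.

Cp = (USL − LSL) / (6σ̂) = (5.53 − 4.70) / (6 × 0.173) = 0.8300 / 1.0380 = 0.7996

0.800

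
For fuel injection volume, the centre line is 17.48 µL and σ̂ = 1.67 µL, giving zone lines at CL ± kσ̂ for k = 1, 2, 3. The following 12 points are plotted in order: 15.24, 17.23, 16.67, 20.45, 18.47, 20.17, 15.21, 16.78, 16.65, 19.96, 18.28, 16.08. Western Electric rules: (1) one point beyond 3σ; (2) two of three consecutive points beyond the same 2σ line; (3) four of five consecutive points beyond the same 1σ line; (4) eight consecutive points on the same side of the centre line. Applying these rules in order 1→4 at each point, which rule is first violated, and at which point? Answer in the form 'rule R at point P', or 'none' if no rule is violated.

Zone of each point (C = within 1σ̂, B = 1σ̂–2σ̂, A = 2σ̂–3σ̂, * = beyond 3σ̂; sign = side of CL): 1:-B, 2:-C, 3:-C, 4:+B, 5:+C, 6:+B, 7:-B, 8:-C, 9:-C, 10:+B, 11:+C, 12:-C
No rule fires across all 12 points.

none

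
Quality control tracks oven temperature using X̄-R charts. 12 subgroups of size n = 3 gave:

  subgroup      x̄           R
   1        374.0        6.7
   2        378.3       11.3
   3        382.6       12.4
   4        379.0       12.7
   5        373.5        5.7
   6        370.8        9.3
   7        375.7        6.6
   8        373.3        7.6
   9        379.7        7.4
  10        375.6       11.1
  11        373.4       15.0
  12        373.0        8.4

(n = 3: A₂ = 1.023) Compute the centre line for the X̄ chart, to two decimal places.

375.74

X̄̄ = (374.0 + 378.3 + 382.6 + 379.0 + 373.5 + 370.8 + 375.7 + 373.3 + 379.7 + 375.6 + 373.4 + 373.0) / 12 = 4508.9000 / 12 = 375.7417
CL = X̄̄ = 375.7417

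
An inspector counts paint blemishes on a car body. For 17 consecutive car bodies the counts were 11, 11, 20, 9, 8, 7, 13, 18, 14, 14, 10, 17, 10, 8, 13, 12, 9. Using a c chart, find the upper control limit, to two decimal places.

c̄ = (11 + 11 + 20 + 9 + 8 + 7 + 13 + 18 + 14 + 14 + 10 + 17 + 10 + 8 + 13 + 12 + 9) / 17 = 204 / 17 = 12.0000
UCL = c̄ + 3√c̄ = 12.0000 + 3 × √12.0000 = 12.0000 + 3 × 3.4641 = 22.3923

22.39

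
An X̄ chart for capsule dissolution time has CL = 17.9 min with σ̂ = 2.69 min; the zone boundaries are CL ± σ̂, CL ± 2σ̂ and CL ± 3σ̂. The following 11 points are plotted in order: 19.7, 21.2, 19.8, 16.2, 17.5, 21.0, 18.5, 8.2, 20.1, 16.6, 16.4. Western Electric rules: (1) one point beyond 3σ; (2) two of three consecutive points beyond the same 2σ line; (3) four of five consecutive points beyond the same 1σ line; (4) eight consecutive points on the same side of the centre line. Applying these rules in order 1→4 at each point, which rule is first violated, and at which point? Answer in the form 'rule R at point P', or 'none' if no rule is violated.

Zone of each point (C = within 1σ̂, B = 1σ̂–2σ̂, A = 2σ̂–3σ̂, * = beyond 3σ̂; sign = side of CL): 1:+C, 2:+B, 3:+C, 4:-C, 5:-C, 6:+B, 7:+C, 8:-*, 9:+C, 10:-C, 11:-C
Rule 1 (one point beyond the 3σ limits) is satisfied at point 8.

rule 1 at point 8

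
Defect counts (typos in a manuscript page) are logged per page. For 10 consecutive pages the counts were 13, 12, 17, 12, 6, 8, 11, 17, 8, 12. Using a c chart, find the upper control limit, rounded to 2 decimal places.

c̄ = (13 + 12 + 17 + 12 + 6 + 8 + 11 + 17 + 8 + 12) / 10 = 116 / 10 = 11.6000
UCL = c̄ + 3√c̄ = 11.6000 + 3 × √11.6000 = 11.6000 + 3 × 3.4059 = 21.8176

21.82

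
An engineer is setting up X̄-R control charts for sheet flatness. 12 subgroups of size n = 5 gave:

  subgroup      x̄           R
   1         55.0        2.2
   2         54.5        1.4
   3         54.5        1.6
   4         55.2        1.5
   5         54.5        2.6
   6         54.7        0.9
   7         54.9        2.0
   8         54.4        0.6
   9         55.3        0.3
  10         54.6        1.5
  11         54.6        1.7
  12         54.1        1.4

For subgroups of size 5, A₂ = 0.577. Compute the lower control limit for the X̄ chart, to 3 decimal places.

X̄̄ = (55.0 + 54.5 + 54.5 + 55.2 + 54.5 + 54.7 + 54.9 + 54.4 + 55.3 + 54.6 + 54.6 + 54.1) / 12 = 656.3000 / 12 = 54.6917
R̄ = (2.2 + 1.4 + 1.6 + 1.5 + 2.6 + 0.9 + 2.0 + 0.6 + 0.3 + 1.5 + 1.7 + 1.4) / 12 = 17.7000 / 12 = 1.4750
LCL = X̄̄ − A₂·R̄ = 54.6917 − 0.577 × 1.4750 = 53.8406

53.841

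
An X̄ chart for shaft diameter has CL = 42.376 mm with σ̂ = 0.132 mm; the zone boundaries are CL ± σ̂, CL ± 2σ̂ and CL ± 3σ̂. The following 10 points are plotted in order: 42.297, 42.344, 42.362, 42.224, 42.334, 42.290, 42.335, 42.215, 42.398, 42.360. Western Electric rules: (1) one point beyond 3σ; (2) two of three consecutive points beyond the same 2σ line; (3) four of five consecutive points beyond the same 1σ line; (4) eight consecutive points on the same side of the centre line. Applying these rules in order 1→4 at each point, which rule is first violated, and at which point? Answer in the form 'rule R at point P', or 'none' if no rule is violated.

Zone of each point (C = within 1σ̂, B = 1σ̂–2σ̂, A = 2σ̂–3σ̂, * = beyond 3σ̂; sign = side of CL): 1:-C, 2:-C, 3:-C, 4:-B, 5:-C, 6:-C, 7:-C, 8:-B, 9:+C, 10:-C
Rule 4 (eight consecutive points on the same side of the centre line) is satisfied at point 8.

rule 4 at point 8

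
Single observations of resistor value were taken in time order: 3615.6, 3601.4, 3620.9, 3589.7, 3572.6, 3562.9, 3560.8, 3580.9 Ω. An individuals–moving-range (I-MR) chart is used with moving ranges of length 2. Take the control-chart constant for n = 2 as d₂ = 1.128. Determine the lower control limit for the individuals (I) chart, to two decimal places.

X̄ = (3615.6 + 3601.4 + 3620.9 + 3589.7 + 3572.6 + 3562.9 + 3560.8 + 3580.9) / 8 = 3588.1000
Moving ranges: 14.2, 19.5, 31.2, 17.1, 9.7, 2.1, 20.1; M̄R̄ = 113.9000 / 7 = 16.2714
LCL = X̄ − 3·M̄R̄/d₂ = 3588.1000 − 3 × 16.2714 / 1.128 = 3544.8249

3544.82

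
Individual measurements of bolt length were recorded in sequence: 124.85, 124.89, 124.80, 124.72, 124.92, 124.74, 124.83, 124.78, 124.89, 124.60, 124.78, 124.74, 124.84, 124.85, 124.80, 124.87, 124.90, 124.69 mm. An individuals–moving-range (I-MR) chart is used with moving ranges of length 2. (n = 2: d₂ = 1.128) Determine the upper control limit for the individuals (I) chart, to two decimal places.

X̄ = (124.85 + 124.89 + 124.80 + 124.72 + 124.92 + 124.74 + 124.83 + 124.78 + 124.89 + 124.60 + 124.78 + 124.74 + 124.84 + 124.85 + 124.80 + 124.87 + 124.90 + 124.69) / 18 = 124.8050
Moving ranges: 0.04, 0.09, 0.08, 0.20, 0.18, 0.09, 0.05, 0.11, 0.29, 0.18, 0.04, 0.10, 0.01, 0.05, 0.07, 0.03, 0.21; M̄R̄ = 1.8200 / 17 = 0.1071
UCL = X̄ + 3·M̄R̄/d₂ = 124.8050 + 3 × 0.1071 / 1.128 = 125.0897

125.09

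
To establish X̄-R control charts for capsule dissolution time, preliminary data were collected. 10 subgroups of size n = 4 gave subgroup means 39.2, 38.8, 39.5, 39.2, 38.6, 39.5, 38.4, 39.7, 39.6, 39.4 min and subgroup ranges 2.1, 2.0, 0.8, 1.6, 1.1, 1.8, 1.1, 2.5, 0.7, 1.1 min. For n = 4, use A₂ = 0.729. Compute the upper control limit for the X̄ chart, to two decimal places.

40.27

X̄̄ = (39.2 + 38.8 + 39.5 + 39.2 + 38.6 + 39.5 + 38.4 + 39.7 + 39.6 + 39.4) / 10 = 391.9000 / 10 = 39.1900
R̄ = (2.1 + 2.0 + 0.8 + 1.6 + 1.1 + 1.8 + 1.1 + 2.5 + 0.7 + 1.1) / 10 = 14.8000 / 10 = 1.4800
UCL = X̄̄ + A₂·R̄ = 39.1900 + 0.729 × 1.4800 = 40.2689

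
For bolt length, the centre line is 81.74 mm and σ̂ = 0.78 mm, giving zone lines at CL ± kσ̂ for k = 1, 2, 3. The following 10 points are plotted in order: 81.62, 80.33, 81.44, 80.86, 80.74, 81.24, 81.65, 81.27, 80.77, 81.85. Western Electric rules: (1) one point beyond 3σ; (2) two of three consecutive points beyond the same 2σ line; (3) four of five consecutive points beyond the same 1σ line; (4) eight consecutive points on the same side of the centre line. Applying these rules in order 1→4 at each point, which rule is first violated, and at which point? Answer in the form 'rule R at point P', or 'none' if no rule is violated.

rule 4 at point 8

Zone of each point (C = within 1σ̂, B = 1σ̂–2σ̂, A = 2σ̂–3σ̂, * = beyond 3σ̂; sign = side of CL): 1:-C, 2:-B, 3:-C, 4:-B, 5:-B, 6:-C, 7:-C, 8:-C, 9:-B, 10:+C
Rule 4 (eight consecutive points on the same side of the centre line) is satisfied at point 8.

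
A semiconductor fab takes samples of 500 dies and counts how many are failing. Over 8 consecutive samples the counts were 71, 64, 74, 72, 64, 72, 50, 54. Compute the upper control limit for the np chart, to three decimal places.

p̄ = Σdᵢ / (k·n) = 521 / (8 × 500) = 0.13025
UCL = np̄ + 3·√(np̄(1−p̄)) = 65.1250 + 3 × √(65.1250×0.86975) = 65.1250 + 3 × 7.5261 = 87.7034

87.703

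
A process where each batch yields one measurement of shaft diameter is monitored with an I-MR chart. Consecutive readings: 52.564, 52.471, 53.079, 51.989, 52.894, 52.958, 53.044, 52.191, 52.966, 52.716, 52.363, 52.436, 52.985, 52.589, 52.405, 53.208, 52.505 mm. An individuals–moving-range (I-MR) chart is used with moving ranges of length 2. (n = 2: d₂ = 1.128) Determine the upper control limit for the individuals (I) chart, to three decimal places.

53.962

X̄ = (52.564 + 52.471 + 53.079 + 51.989 + 52.894 + 52.958 + 53.044 + 52.191 + 52.966 + 52.716 + 52.363 + 52.436 + 52.985 + 52.589 + 52.405 + 53.208 + 52.505) / 17 = 52.6684
Moving ranges: 0.093, 0.608, 1.090, 0.905, 0.064, 0.086, 0.853, 0.775, 0.250, 0.353, 0.073, 0.549, 0.396, 0.184, 0.803, 0.703; M̄R̄ = 7.7850 / 16 = 0.4866
UCL = X̄ + 3·M̄R̄/d₂ = 52.6684 + 3 × 0.4866 / 1.128 = 53.9625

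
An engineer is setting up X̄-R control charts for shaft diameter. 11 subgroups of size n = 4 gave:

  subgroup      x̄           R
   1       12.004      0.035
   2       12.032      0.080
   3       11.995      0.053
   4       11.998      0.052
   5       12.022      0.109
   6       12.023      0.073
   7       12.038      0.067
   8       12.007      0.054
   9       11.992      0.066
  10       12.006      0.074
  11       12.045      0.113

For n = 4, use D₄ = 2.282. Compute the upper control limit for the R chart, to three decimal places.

R̄ = (0.035 + 0.080 + 0.053 + 0.052 + 0.109 + 0.073 + 0.067 + 0.054 + 0.066 + 0.074 + 0.113) / 11 = 0.7760 / 11 = 0.0705
UCL_R = D₄·R̄ = 2.282 × 0.0705 = 0.1610

0.161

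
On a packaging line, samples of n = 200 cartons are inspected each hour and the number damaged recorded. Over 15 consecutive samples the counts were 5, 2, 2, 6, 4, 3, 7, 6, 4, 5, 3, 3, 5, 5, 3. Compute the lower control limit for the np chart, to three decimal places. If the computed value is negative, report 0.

0.000

p̄ = Σdᵢ / (k·n) = 63 / (15 × 200) = 0.02100
LCL = np̄ − 3·√(np̄(1−p̄)) = 4.2000 − 3 × 2.0278 = -1.8833 → 0 (negative, so LCL = 0)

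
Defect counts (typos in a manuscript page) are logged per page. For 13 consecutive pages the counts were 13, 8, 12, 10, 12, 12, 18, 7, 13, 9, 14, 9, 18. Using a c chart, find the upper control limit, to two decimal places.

c̄ = (13 + 8 + 12 + 10 + 12 + 12 + 18 + 7 + 13 + 9 + 14 + 9 + 18) / 13 = 155 / 13 = 11.9231
UCL = c̄ + 3√c̄ = 11.9231 + 3 × √11.9231 = 11.9231 + 3 × 3.4530 = 22.2820

22.28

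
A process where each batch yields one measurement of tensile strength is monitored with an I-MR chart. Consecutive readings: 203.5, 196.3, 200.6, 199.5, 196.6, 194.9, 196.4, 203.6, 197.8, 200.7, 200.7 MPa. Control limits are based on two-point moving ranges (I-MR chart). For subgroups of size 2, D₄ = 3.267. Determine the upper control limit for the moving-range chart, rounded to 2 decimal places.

Moving ranges: 7.2, 4.3, 1.1, 2.9, 1.7, 1.5, 7.2, 5.8, 2.9, 0.0; M̄R̄ = 34.6000 / 10 = 3.4600
UCL_MR = D₄·M̄R̄ = 3.267 × 3.4600 = 11.3038

11.30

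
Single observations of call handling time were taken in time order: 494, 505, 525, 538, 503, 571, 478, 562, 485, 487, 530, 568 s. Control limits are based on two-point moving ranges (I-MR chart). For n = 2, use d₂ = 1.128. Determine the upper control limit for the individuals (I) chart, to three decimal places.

637.521

X̄ = (494 + 505 + 525 + 538 + 503 + 571 + 478 + 562 + 485 + 487 + 530 + 568) / 12 = 520.5000
Moving ranges: 11, 20, 13, 35, 68, 93, 84, 77, 2, 43, 38; M̄R̄ = 484.0000 / 11 = 44.0000
UCL = X̄ + 3·M̄R̄/d₂ = 520.5000 + 3 × 44.0000 / 1.128 = 637.5213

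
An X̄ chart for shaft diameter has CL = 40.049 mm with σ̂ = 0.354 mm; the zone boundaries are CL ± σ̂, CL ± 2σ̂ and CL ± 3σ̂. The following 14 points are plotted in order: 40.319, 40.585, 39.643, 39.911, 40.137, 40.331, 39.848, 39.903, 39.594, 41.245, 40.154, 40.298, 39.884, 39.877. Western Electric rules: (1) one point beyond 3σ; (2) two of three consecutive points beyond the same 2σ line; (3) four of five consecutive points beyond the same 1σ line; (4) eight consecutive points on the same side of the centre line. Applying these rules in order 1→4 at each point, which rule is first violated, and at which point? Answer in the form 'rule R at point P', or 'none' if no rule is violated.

Zone of each point (C = within 1σ̂, B = 1σ̂–2σ̂, A = 2σ̂–3σ̂, * = beyond 3σ̂; sign = side of CL): 1:+C, 2:+B, 3:-B, 4:-C, 5:+C, 6:+C, 7:-C, 8:-C, 9:-B, 10:+*, 11:+C, 12:+C, 13:-C, 14:-C
Rule 1 (one point beyond the 3σ limits) is satisfied at point 10.

rule 1 at point 10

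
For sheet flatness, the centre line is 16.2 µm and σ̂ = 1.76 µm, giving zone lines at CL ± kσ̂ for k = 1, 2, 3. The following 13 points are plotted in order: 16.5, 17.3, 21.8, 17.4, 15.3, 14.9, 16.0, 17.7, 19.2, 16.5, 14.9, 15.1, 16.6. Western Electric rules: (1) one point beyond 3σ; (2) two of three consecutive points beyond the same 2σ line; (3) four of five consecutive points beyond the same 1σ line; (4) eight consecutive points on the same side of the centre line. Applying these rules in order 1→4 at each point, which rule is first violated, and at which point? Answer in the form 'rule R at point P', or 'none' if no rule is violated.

rule 1 at point 3

Zone of each point (C = within 1σ̂, B = 1σ̂–2σ̂, A = 2σ̂–3σ̂, * = beyond 3σ̂; sign = side of CL): 1:+C, 2:+C, 3:+*, 4:+C, 5:-C, 6:-C, 7:-C, 8:+C, 9:+B, 10:+C, 11:-C, 12:-C, 13:+C
Rule 1 (one point beyond the 3σ limits) is satisfied at point 3.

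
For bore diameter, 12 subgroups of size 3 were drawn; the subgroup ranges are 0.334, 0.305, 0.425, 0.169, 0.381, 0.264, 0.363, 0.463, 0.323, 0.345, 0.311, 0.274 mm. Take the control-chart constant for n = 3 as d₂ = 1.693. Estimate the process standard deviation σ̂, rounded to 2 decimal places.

R̄ = (0.334 + 0.305 + 0.425 + 0.169 + 0.381 + 0.264 + 0.363 + 0.463 + 0.323 + 0.345 + 0.311 + 0.274) / 12 = 0.3297
σ̂ = R̄ / d₂ = 0.3297 / 1.693 = 0.1948

0.19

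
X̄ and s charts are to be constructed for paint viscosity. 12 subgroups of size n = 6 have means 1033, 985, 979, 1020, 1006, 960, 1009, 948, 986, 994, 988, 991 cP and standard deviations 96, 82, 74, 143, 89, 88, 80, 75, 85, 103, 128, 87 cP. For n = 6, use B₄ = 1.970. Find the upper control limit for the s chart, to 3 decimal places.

s̄ = (96 + 82 + 74 + 143 + 89 + 88 + 80 + 75 + 85 + 103 + 128 + 87) / 12 = 94.1667
UCL_s = B₄·s̄ = 1.970 × 94.1667 = 185.5083

185.508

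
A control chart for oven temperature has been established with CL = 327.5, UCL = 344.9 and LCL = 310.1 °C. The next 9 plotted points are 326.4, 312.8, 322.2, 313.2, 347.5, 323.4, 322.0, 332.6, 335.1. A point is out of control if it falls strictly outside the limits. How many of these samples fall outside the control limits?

Compare each point to [310.1, 344.9]: sample 5 = 347.5 > UCL.

1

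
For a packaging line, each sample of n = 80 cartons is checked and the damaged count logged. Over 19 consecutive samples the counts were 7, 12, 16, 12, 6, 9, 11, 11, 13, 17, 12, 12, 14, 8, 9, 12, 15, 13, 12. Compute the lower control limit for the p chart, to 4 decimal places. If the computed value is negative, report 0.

0.0272

p̄ = Σdᵢ / (k·n) = 221 / (19 × 80) = 0.14539
LCL = p̄ − 3·√(p̄(1−p̄)/n) = 0.14539 − 3 × 0.03941 = 0.02716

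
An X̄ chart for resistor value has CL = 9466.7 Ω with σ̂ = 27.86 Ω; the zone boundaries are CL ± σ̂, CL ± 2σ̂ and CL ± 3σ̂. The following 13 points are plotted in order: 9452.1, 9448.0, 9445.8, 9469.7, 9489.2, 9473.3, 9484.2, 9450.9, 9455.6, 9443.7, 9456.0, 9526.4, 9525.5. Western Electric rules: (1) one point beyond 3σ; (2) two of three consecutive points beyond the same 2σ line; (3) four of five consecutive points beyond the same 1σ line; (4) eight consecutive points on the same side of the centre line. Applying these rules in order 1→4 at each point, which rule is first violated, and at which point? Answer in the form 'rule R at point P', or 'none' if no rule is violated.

Zone of each point (C = within 1σ̂, B = 1σ̂–2σ̂, A = 2σ̂–3σ̂, * = beyond 3σ̂; sign = side of CL): 1:-C, 2:-C, 3:-C, 4:+C, 5:+C, 6:+C, 7:+C, 8:-C, 9:-C, 10:-C, 11:-C, 12:+A, 13:+A
Rule 2 (two of three consecutive points beyond the same 2σ limit) is satisfied at point 13.

rule 2 at point 13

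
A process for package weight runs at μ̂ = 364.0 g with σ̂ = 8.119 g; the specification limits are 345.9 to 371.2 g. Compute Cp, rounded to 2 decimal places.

0.52

Cp = (USL − LSL) / (6σ̂) = (371.2 − 345.9) / (6 × 8.119) = 25.3000 / 48.7140 = 0.5194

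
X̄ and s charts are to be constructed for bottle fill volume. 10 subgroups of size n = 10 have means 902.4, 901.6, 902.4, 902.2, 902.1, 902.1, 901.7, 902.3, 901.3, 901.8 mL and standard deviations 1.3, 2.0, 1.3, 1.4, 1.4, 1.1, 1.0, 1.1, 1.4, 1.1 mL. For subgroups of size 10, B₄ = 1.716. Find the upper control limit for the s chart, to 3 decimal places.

s̄ = (1.3 + 2.0 + 1.3 + 1.4 + 1.4 + 1.1 + 1.0 + 1.1 + 1.4 + 1.1) / 10 = 1.3100
UCL_s = B₄·s̄ = 1.716 × 1.3100 = 2.2480

2.248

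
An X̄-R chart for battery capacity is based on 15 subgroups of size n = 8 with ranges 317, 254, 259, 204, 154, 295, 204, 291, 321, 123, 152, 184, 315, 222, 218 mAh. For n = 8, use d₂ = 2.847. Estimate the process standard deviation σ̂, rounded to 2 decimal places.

82.26

R̄ = (317 + 254 + 259 + 204 + 154 + 295 + 204 + 291 + 321 + 123 + 152 + 184 + 315 + 222 + 218) / 15 = 234.2000
σ̂ = R̄ / d₂ = 234.2000 / 2.847 = 82.2620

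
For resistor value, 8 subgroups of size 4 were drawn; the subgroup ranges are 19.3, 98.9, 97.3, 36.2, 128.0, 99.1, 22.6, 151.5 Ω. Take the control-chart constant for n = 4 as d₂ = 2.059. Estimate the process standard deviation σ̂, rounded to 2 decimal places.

39.64

R̄ = (19.3 + 98.9 + 97.3 + 36.2 + 128.0 + 99.1 + 22.6 + 151.5) / 8 = 81.6125
σ̂ = R̄ / d₂ = 81.6125 / 2.059 = 39.6370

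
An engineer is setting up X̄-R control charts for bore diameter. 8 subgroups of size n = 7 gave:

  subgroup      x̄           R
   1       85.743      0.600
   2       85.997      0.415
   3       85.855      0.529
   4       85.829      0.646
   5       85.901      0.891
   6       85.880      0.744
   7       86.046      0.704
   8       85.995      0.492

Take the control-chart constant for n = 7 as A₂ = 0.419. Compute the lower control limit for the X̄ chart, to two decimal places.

85.64

X̄̄ = (85.743 + 85.997 + 85.855 + 85.829 + 85.901 + 85.880 + 86.046 + 85.995) / 8 = 687.2460 / 8 = 85.9057
R̄ = (0.600 + 0.415 + 0.529 + 0.646 + 0.891 + 0.744 + 0.704 + 0.492) / 8 = 5.0210 / 8 = 0.6276
LCL = X̄̄ − A₂·R̄ = 85.9057 − 0.419 × 0.6276 = 85.6428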